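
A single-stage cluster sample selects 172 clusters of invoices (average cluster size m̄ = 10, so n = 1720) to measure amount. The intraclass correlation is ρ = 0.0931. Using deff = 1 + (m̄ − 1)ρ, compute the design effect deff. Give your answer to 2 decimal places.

deff = 1 + (10 − 1)·0.0931 = 1 + 0.8379 = 1.8379.

1.84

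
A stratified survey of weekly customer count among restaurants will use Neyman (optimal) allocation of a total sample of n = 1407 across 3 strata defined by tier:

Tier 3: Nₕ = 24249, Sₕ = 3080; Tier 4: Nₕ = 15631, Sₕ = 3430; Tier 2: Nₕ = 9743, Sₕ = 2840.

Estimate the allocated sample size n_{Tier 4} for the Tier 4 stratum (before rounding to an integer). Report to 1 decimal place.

Neyman allocation: nₕ = n·NₕSₕ / Σⱼ NⱼSⱼ.
Σ NⱼSⱼ = 24249·3080 + 15631·3430 + 9743·2840 = 1.5597137 × 10^8.
n_{Tier 4} = 1407·15631·3430 / (1.5597137 × 10^8) = 483.6.

483.6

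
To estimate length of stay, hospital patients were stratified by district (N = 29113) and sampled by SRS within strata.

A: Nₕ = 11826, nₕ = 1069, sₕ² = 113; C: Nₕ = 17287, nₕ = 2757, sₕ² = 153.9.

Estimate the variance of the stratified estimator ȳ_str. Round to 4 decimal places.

0.0324

Var(ȳ_str) = Σₕ Wₕ²(1 − fₕ)sₕ²/nₕ with Wₕ = Nₕ/N, N = 29113.
A: Wₕ = 0.40621028; term = 0.40621028²·(1 − 0.09039405)·113/1069 = 0.015865577.
C: Wₕ = 0.59378972; term = 0.59378972²·(1 − 0.15948401)·153.9/2757 = 0.016542958.
Sum = 0.032408535.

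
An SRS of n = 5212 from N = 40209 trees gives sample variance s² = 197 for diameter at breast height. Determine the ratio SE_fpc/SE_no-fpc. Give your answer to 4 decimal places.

0.9329

f = n/N = 5212/40209 = 0.12962272.
SE_no-fpc = √(s²/n) = 0.19441551; SE_fpc = √((1−f)s²/n) = 0.18137803.
Ratio = √(1−f) = 0.93294013.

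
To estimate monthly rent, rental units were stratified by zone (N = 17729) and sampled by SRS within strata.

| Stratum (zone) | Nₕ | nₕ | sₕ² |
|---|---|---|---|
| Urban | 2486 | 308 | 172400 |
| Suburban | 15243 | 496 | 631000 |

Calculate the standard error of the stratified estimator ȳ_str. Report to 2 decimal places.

30.32

Var(ȳ_str) = Σₕ Wₕ²(1 − fₕ)sₕ²/nₕ with Wₕ = Nₕ/N, N = 17729.
Urban: Wₕ = 0.14022223; term = 0.14022223²·(1 − 0.12389381)·172400/308 = 9.6422206.
Suburban: Wₕ = 0.85977777; term = 0.85977777²·(1 − 0.03253953)·631000/496 = 909.8155.
Sum = 919.45772.
SE = √(919.45772) = 30.32.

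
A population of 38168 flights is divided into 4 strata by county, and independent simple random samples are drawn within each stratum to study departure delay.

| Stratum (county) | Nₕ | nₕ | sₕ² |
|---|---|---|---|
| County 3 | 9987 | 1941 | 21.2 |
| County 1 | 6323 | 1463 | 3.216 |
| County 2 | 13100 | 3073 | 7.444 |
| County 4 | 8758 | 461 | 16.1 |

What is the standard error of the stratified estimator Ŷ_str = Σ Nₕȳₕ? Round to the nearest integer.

1950

Var(Ŷ_str) = Σₕ Nₕ²(1 − fₕ)sₕ²/nₕ.
County 3: 9987²·(1 − 1941/9987)·21.2/1941 = 877658.18.
County 1: 6323²·(1 − 1463/6323)·3.216/1463 = 67550.904.
County 2: 13100²·(1 − 3073/13100)·7.444/3073 = 318189.7.
County 4: 8758²·(1 − 461/8758)·16.1/461 = 2.5377625 × 10^6.
Sum = 3.8011613 × 10^6.
SE = √(3.8011613 × 10^6) = 1950.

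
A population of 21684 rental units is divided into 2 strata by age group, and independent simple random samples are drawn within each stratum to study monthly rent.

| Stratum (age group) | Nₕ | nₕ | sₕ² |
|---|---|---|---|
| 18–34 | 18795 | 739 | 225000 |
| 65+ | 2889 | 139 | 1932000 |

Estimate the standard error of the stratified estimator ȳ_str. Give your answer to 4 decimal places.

21.3213

Var(ȳ_str) = Σₕ Wₕ²(1 − fₕ)sₕ²/nₕ with Wₕ = Nₕ/N, N = 21684.
18–34: Wₕ = 0.86676812; term = 0.86676812²·(1 − 0.03931897)·225000/739 = 219.7471.
65+: Wₕ = 0.13323188; term = 0.13323188²·(1 − 0.04811353)·1932000/139 = 234.85173.
Sum = 454.59883.
SE = √(454.59883) = 21.3213.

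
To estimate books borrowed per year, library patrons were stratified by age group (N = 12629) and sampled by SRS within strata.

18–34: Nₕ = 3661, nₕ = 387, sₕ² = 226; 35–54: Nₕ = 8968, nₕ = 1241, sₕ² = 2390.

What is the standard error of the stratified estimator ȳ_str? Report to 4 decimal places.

0.9384

Var(ȳ_str) = Σₕ Wₕ²(1 − fₕ)sₕ²/nₕ with Wₕ = Nₕ/N, N = 12629.
18–34: Wₕ = 0.28988835; term = 0.28988835²·(1 − 0.10570882)·226/387 = 0.043887208.
35–54: Wₕ = 0.71011165; term = 0.71011165²·(1 − 0.13838091)·2390/1241 = 0.83674804.
Sum = 0.88063525.
SE = √(0.88063525) = 0.9384.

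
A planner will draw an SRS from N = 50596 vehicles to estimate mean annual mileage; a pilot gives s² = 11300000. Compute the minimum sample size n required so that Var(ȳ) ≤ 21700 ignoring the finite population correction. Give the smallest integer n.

Without fpc, n₀ = s²/D = 11300000/21700 = 520.7373.
Rounding up, n = 521.

521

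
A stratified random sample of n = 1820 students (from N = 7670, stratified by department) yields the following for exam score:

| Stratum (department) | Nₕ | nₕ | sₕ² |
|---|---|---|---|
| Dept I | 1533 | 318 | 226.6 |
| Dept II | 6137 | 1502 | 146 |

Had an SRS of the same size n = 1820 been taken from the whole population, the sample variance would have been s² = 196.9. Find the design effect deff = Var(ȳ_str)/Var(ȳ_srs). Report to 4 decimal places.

Var(ȳ_str) = Σ Wₕ²(1−fₕ)sₕ²/nₕ with Wₕ = Nₕ/7670:
  Dept I: (1533/7670)²·(1−318/1533)·226.6/318 = 0.022561111
  Dept II: (6137/7670)²·(1−1502/6137)·146/1502 = 0.047000022
  → Var(ȳ_str) = 0.069561133.
Var(ȳ_srs) = (1 − 1820/7670)·196.9/1820 = 0.082515366.
deff = 0.069561133 / 0.082515366 = 0.8430.

0.8430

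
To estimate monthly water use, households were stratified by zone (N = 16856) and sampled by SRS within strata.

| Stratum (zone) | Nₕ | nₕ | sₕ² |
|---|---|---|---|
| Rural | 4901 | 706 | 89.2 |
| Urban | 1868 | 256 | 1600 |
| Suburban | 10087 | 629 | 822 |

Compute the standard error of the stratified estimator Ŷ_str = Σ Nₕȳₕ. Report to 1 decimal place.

Var(Ŷ_str) = Σₕ Nₕ²(1 − fₕ)sₕ²/nₕ.
Rural: 4901²·(1 − 706/4901)·89.2/706 = 2.5976272 × 10^6.
Urban: 1868²·(1 − 256/1868)·1600/256 = 1.88201 × 10^7.
Suburban: 10087²·(1 − 629/10087)·822/629 = 1.246759 × 10^8.
Sum = 1.4609363 × 10^8.
SE = √(1.4609363 × 10^8) = 12086.9.

12086.9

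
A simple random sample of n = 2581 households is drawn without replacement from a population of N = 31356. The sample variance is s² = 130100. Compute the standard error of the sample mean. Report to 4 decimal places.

6.8013

Under SRS without replacement, Var(ȳ) = (1 − f)·s²/n with f = n/N = 2581/31356 = 0.08231279.
Var(ȳ) = (1 − 0.08231279)·130100/2581 = 0.91768721·50.406819 = 46.257693.
SE(ȳ) = √(46.257693) = 6.8013.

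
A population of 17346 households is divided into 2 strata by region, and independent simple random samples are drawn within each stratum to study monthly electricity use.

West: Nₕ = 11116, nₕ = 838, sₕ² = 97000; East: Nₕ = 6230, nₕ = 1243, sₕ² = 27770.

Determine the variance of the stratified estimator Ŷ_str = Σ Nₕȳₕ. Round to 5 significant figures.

Var(Ŷ_str) = Σₕ Nₕ²(1 − fₕ)sₕ²/nₕ.
West: 11116²·(1 − 838/11116)·97000/838 = 1.3224671 × 10^10.
East: 6230²·(1 − 1243/6230)·27770/1243 = 6.9411618 × 10^8.
Sum = 1.3918787 × 10^10.

1.3919 × 10^10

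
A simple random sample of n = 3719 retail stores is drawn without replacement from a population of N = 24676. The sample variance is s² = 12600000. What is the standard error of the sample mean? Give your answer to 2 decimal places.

53.64

Under SRS without replacement, Var(ȳ) = (1 − f)·s²/n with f = n/N = 3719/24676 = 0.15071324.
Var(ȳ) = (1 − 0.15071324)·12600000/3719 = 0.84928676·3388.0075 = 2877.3899.
SE(ȳ) = √(2877.3899) = 53.64.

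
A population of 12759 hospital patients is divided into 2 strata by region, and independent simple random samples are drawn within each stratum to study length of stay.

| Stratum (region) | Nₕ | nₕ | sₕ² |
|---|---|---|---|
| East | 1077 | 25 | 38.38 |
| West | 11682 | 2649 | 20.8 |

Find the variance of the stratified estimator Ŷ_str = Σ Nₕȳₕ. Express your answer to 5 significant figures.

Var(Ŷ_str) = Σₕ Nₕ²(1 − fₕ)sₕ²/nₕ.
East: 1077²·(1 − 25/1077)·38.38/25 = 1.7393877 × 10^6.
West: 11682²·(1 − 2649/11682)·20.8/2649 = 828572.64.
Sum = 2.5679603 × 10^6.

2.5680 × 10^6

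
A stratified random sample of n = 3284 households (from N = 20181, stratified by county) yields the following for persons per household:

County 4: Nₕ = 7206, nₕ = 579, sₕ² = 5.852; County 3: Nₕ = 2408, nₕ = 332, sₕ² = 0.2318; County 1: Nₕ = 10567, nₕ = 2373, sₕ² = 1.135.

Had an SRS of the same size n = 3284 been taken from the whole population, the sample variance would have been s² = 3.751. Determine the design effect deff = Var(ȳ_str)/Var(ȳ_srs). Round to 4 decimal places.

1.3545

Var(ȳ_str) = Σ Wₕ²(1−fₕ)sₕ²/nₕ with Wₕ = Nₕ/20181:
  County 4: (7206/20181)²·(1−579/7206)·5.852/579 = 0.0011850908
  County 3: (2408/20181)²·(1−332/2408)·0.2318/332 = 8.5698617 × 10^-6
  County 1: (10567/20181)²·(1−2373/10567)·1.135/2373 = 1.0168583 × 10^-4
  → Var(ȳ_str) = 0.0012953465.
Var(ȳ_srs) = (1 − 3284/20181)·3.751/3284 = 9.5633673 × 10^-4.
deff = 0.0012953465 / (9.5633673 × 10^-4) = 1.3545.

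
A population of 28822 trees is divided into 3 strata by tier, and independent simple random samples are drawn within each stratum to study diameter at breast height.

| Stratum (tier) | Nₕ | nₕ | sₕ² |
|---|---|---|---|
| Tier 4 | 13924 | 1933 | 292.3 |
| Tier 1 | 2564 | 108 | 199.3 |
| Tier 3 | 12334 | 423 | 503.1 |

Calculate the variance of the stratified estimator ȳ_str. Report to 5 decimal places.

0.25472

Var(ȳ_str) = Σₕ Wₕ²(1 − fₕ)sₕ²/nₕ with Wₕ = Nₕ/N, N = 28822.
Tier 4: Wₕ = 0.48310319; term = 0.48310319²·(1 − 0.13882505)·292.3/1933 = 0.030392621.
Tier 1: Wₕ = 0.08895982; term = 0.08895982²·(1 − 0.04212168)·199.3/108 = 0.01398884.
Tier 3: Wₕ = 0.42793699; term = 0.42793699²·(1 − 0.03429544)·503.1/423 = 0.21033807.
Sum = 0.25471953.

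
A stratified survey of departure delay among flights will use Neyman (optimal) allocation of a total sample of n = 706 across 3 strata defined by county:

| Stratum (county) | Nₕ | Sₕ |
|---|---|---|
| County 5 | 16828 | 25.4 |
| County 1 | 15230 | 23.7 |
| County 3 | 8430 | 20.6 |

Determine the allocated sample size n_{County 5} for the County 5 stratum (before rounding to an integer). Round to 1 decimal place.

313.7

Neyman allocation: nₕ = n·NₕSₕ / Σⱼ NⱼSⱼ.
Σ NⱼSⱼ = 16828·25.4 + 15230·23.7 + 8430·20.6 = 962040.2.
n_{County 5} = 706·16828·25.4 / 962040.2 = 313.7.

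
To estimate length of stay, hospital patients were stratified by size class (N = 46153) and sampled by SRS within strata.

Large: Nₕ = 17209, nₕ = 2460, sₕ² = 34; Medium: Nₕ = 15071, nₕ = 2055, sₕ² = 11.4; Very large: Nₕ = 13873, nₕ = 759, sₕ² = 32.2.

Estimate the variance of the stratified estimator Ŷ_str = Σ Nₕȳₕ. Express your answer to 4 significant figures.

1.231 × 10^7

Var(Ŷ_str) = Σₕ Nₕ²(1 − fₕ)sₕ²/nₕ.
Large: 17209²·(1 − 2460/17209)·34/2460 = 3.5080197 × 10^6.
Medium: 15071²·(1 − 2055/15071)·11.4/2055 = 1.0882098 × 10^6.
Very large: 13873²·(1 − 759/13873)·32.2/759 = 7.7182646 × 10^6.
Sum = 1.2314494 × 10^7.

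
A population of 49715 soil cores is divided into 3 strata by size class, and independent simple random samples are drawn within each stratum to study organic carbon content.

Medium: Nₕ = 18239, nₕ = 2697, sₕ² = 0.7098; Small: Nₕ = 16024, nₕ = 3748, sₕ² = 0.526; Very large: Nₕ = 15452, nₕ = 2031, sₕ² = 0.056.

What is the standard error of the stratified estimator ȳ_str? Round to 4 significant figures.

0.006608

Var(ȳ_str) = Σₕ Wₕ²(1 − fₕ)sₕ²/nₕ with Wₕ = Nₕ/N, N = 49715.
Medium: Wₕ = 0.36687117; term = 0.36687117²·(1 − 0.14786995)·0.7098/2697 = 3.0184785 × 10^-5.
Small: Wₕ = 0.32231721; term = 0.32231721²·(1 − 0.23389915)·0.526/3748 = 1.1169638 × 10^-5.
Very large: Wₕ = 0.31081163; term = 0.31081163²·(1 − 0.13143930)·0.056/2031 = 2.3135175 × 10^-6.
Sum = 4.3667941 × 10^-5.
SE = √(4.3667941 × 10^-5) = 0.006608.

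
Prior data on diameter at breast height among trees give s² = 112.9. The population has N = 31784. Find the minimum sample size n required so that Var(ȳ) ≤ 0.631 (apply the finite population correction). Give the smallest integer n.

178

Without fpc, n₀ = s²/D = 112.9/0.631 = 178.9223.
With fpc, (1 − n/N)·s²/n ≤ D requires n ≥ n₀/(1 + n₀/N) = 178.9223/(1 + 178.9223/31784) = 177.9207.
Rounding up, n = 178.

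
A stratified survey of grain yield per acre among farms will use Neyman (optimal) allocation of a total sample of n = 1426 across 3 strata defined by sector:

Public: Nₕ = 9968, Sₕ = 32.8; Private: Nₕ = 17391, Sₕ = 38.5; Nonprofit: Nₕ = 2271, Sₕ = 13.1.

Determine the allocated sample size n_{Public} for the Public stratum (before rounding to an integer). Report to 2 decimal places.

454.30

Neyman allocation: nₕ = n·NₕSₕ / Σⱼ NⱼSⱼ.
Σ NⱼSⱼ = 9968·32.8 + 17391·38.5 + 2271·13.1 = 1.026254 × 10^6.
n_{Public} = 1426·9968·32.8 / (1.026254 × 10^6) = 454.30.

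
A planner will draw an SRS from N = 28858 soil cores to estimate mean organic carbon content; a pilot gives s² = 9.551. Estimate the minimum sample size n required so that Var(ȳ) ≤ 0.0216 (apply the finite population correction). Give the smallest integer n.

436

Without fpc, n₀ = s²/D = 9.551/0.0216 = 442.1759.
With fpc, (1 − n/N)·s²/n ≤ D requires n ≥ n₀/(1 + n₀/N) = 442.1759/(1 + 442.1759/28858) = 435.5029.
Rounding up, n = 436.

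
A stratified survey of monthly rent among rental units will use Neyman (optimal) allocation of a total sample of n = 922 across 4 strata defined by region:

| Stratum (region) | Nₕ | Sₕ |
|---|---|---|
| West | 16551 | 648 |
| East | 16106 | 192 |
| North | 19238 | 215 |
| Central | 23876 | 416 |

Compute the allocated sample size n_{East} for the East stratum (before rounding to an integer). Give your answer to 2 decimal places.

102.24

Neyman allocation: nₕ = n·NₕSₕ / Σⱼ NⱼSⱼ.
Σ NⱼSⱼ = 16551·648 + 16106·192 + 19238·215 + 23876·416 = 2.7885986 × 10^7.
n_{East} = 922·16106·192 / (2.7885986 × 10^7) = 102.24.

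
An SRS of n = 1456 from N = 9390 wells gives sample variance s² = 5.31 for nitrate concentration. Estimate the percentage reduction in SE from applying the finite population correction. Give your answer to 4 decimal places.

8.0793

f = n/N = 1456/9390 = 0.15505857.
SE_no-fpc = √(s²/n) = 0.060390215; SE_fpc = √((1−f)s²/n) = 0.055511105.
Ratio = √(1−f) = 0.91920696. Reduction = 100·(1 − 0.91920696) = 8.0793%.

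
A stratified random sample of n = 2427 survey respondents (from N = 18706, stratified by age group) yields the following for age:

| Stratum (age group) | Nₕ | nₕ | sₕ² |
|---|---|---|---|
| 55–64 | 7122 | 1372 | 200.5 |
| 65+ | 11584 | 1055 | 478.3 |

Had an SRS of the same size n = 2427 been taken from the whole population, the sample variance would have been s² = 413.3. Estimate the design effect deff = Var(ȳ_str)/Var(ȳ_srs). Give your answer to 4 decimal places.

Var(ȳ_str) = Σ Wₕ²(1−fₕ)sₕ²/nₕ with Wₕ = Nₕ/18706:
  55–64: (7122/18706)²·(1−1372/7122)·200.5/1372 = 0.017102839
  65+: (11584/18706)²·(1−1055/11584)·478.3/1055 = 0.15802716
  → Var(ȳ_str) = 0.17513.
Var(ȳ_srs) = (1 − 2427/18706)·413.3/2427 = 0.14819803.
deff = 0.17513 / 0.14819803 = 1.1817.

1.1817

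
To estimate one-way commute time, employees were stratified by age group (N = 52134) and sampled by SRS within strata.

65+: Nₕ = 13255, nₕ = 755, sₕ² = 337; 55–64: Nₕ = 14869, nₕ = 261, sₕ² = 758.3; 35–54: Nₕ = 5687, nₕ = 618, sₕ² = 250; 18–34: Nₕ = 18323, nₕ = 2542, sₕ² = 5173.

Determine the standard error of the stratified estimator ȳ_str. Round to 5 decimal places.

0.69295

Var(ȳ_str) = Σₕ Wₕ²(1 − fₕ)sₕ²/nₕ with Wₕ = Nₕ/N, N = 52134.
65+: Wₕ = 0.25424867; term = 0.25424867²·(1 − 0.05695964)·337/755 = 0.027210129.
55–64: Wₕ = 0.28520735; term = 0.28520735²·(1 − 0.01755330)·758.3/261 = 0.2321833.
35–54: Wₕ = 0.10908428; term = 0.10908428²·(1 − 0.10866889)·250/618 = 0.0042905697.
18–34: Wₕ = 0.35145970; term = 0.35145970²·(1 − 0.13873274)·5173/2542 = 0.21649902.
Sum = 0.48018302.
SE = √(0.48018302) = 0.69295.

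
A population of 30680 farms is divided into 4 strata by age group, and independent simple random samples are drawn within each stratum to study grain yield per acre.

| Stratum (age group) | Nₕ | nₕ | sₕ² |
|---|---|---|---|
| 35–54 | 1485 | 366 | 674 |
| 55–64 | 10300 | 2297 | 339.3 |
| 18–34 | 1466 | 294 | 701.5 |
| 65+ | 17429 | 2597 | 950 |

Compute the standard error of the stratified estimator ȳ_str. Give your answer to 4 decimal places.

Var(ȳ_str) = Σₕ Wₕ²(1 − fₕ)sₕ²/nₕ with Wₕ = Nₕ/N, N = 30680.
35–54: Wₕ = 0.04840287; term = 0.04840287²·(1 − 0.24646465)·674/366 = 0.0032510574.
55–64: Wₕ = 0.33572360; term = 0.33572360²·(1 − 0.22300971)·339.3/2297 = 0.012936065.
18–34: Wₕ = 0.04778357; term = 0.04778357²·(1 − 0.20054570)·701.5/294 = 0.0043554318.
65+: Wₕ = 0.56808996; term = 0.56808996²·(1 − 0.14900453)·950/2597 = 0.10046462.
Sum = 0.12100717.
SE = √(0.12100717) = 0.3479.

0.3479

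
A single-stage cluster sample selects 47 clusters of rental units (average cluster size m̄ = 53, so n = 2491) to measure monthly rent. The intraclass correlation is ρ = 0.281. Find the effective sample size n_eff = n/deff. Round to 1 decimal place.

159.6

deff = 1 + (53 − 1)·0.281 = 1 + 14.612 = 15.612.
n_eff = 2491 / 15.612 = 159.6.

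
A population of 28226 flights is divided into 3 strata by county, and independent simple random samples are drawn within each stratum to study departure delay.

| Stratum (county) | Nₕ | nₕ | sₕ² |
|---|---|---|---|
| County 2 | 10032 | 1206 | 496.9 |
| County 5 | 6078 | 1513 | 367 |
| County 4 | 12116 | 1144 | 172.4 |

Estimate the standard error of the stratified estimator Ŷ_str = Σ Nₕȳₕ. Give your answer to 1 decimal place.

Var(Ŷ_str) = Σₕ Nₕ²(1 − fₕ)sₕ²/nₕ.
County 2: 10032²·(1 − 1206/10032)·496.9/1206 = 3.6481538 × 10^7.
County 5: 6078²·(1 − 1513/6078)·367/1513 = 6.73021 × 10^6.
County 4: 12116²·(1 − 1144/12116)·172.4/1144 = 2.0033476 × 10^7.
Sum = 6.3245224 × 10^7.
SE = √(6.3245224 × 10^7) = 7952.7.

7952.7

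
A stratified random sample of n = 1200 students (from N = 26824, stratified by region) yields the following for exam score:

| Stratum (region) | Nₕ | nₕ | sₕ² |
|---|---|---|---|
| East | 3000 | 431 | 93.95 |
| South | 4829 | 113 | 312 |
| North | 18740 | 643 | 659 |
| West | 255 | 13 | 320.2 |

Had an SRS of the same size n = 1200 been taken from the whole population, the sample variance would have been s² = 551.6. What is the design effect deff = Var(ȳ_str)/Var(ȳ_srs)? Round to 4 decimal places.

Var(ȳ_str) = Σ Wₕ²(1−fₕ)sₕ²/nₕ with Wₕ = Nₕ/26824:
  East: (3000/26824)²·(1−431/3000)·93.95/431 = 0.0023348436
  South: (4829/26824)²·(1−113/4829)·312/113 = 0.087389664
  North: (18740/26824)²·(1−643/18740)·659/643 = 0.48306273
  West: (255/26824)²·(1−13/255)·320.2/13 = 0.00211245
  → Var(ȳ_str) = 0.57489969.
Var(ȳ_srs) = (1 − 1200/26824)·551.6/1200 = 0.43910299.
deff = 0.57489969 / 0.43910299 = 1.3093.

1.3093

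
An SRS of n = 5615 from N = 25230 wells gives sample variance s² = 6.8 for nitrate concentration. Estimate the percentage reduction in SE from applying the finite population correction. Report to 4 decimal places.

11.8270

f = n/N = 5615/25230 = 0.22255252.
SE_no-fpc = √(s²/n) = 0.034800027; SE_fpc = √((1−f)s²/n) = 0.030684221.
Ratio = √(1−f) = 0.88172982. Reduction = 100·(1 − 0.88172982) = 11.8270%.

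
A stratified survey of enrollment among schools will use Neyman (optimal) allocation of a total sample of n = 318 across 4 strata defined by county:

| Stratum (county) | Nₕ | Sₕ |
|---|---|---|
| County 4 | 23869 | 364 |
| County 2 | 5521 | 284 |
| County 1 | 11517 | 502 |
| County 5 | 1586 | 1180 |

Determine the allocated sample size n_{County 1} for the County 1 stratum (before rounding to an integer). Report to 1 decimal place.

Neyman allocation: nₕ = n·NₕSₕ / Σⱼ NⱼSⱼ.
Σ NⱼSⱼ = 23869·364 + 5521·284 + 11517·502 + 1586·1180 = 1.7909294 × 10^7.
n_{County 1} = 318·11517·502 / (1.7909294 × 10^7) = 102.7.

102.7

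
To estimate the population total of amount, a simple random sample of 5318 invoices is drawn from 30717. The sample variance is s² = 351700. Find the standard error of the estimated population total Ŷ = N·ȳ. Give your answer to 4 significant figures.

Var(Ŷ) = N²·Var(ȳ) = N²·(1 − n/N)·s²/n.
f = 5318/30717 = 0.17312889; Var(ȳ) = 0.82687111·351700/5318 = 54.684199.
Var(Ŷ) = 30717² · 54.684199 = 5.1596406 × 10^10.
SE(Ŷ) = √(5.1596406 × 10^10) = 227100.

227100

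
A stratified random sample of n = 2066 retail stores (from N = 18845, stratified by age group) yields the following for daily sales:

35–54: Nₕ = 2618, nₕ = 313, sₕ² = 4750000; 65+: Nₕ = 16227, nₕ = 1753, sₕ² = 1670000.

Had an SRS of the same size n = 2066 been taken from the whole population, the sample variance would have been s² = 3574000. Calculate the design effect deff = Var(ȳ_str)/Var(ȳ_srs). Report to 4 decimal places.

Var(ȳ_str) = Σ Wₕ²(1−fₕ)sₕ²/nₕ with Wₕ = Nₕ/18845:
  35–54: (2618/18845)²·(1−313/2618)·4750000/313 = 257.86806
  65+: (16227/18845)²·(1−1753/16227)·1670000/1753 = 630.04138
  → Var(ȳ_str) = 887.90944.
Var(ȳ_srs) = (1 − 2066/18845)·3574000/2066 = 1540.2604.
deff = 887.90944 / 1540.2604 = 0.5765.

0.5765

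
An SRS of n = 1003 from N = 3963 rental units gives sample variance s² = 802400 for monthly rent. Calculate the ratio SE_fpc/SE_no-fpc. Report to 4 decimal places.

f = n/N = 1003/3963 = 0.25309109.
SE_no-fpc = √(s²/n) = 28.284271; SE_fpc = √((1−f)s²/n) = 24.444368.
Ratio = √(1−f) = 0.86423892.

0.8642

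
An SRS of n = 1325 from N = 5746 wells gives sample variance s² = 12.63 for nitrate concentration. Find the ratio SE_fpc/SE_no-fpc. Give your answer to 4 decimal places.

0.8772

f = n/N = 1325/5746 = 0.23059520.
SE_no-fpc = √(s²/n) = 0.097632348; SE_fpc = √((1−f)s²/n) = 0.08563892.
Ratio = √(1−f) = 0.87715723.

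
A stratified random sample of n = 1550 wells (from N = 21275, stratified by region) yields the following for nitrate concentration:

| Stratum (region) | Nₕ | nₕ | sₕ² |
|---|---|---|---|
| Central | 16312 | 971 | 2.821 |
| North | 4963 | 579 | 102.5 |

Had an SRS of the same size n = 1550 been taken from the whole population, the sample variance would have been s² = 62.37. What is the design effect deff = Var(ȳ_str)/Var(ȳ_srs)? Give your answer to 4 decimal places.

Var(ȳ_str) = Σ Wₕ²(1−fₕ)sₕ²/nₕ with Wₕ = Nₕ/21275:
  Central: (16312/21275)²·(1−971/16312)·2.821/971 = 0.0016062221
  North: (4963/21275)²·(1−579/4963)·102.5/579 = 0.008509832
  → Var(ȳ_str) = 0.010116054.
Var(ȳ_srs) = (1 − 1550/21275)·62.37/1550 = 0.0373071.
deff = 0.010116054 / 0.0373071 = 0.2712.

0.2712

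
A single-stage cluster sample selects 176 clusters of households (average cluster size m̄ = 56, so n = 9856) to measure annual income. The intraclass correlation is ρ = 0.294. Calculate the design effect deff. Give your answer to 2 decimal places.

deff = 1 + (56 − 1)·0.294 = 1 + 16.17 = 17.17.

17.17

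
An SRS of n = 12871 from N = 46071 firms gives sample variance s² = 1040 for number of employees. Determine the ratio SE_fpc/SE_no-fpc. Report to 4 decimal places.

0.8489

f = n/N = 12871/46071 = 0.27937314.
SE_no-fpc = √(s²/n) = 0.28425658; SE_fpc = √((1−f)s²/n) = 0.24130468.
Ratio = √(1−f) = 0.84889744.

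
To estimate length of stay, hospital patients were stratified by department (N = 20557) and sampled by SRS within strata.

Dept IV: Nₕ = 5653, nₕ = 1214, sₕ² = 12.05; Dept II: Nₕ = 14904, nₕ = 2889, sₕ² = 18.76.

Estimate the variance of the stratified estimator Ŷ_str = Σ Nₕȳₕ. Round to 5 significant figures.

Var(Ŷ_str) = Σₕ Nₕ²(1 − fₕ)sₕ²/nₕ.
Dept IV: 5653²·(1 − 1214/5653)·12.05/1214 = 249076.35.
Dept II: 14904²·(1 − 2889/14904)·18.76/2889 = 1.1628184 × 10^6.
Sum = 1.4118948 × 10^6.

1.4119 × 10^6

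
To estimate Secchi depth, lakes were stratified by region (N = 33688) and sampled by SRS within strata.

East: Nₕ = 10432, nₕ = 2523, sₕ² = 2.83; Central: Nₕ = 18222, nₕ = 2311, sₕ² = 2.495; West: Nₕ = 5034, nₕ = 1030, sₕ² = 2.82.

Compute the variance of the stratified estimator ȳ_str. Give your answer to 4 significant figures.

4.060 × 10^-4

Var(ȳ_str) = Σₕ Wₕ²(1 − fₕ)sₕ²/nₕ with Wₕ = Nₕ/N, N = 33688.
East: Wₕ = 0.30966516; term = 0.30966516²·(1 − 0.24185199)·2.83/2523 = 8.154698 × 10^-5.
Central: Wₕ = 0.54090477; term = 0.54090477²·(1 − 0.12682472)·2.495/2311 = 2.7581232 × 10^-4.
West: Wₕ = 0.14943006; term = 0.14943006²·(1 − 0.20460866)·2.82/1030 = 4.8626018 × 10^-5.
Sum = 4.0598532 × 10^-4.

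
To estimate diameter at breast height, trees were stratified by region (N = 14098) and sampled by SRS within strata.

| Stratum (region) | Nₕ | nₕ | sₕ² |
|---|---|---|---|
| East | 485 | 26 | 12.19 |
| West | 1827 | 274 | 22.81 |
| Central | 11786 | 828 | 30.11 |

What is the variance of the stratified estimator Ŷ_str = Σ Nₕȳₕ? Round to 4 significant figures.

Var(Ŷ_str) = Σₕ Nₕ²(1 − fₕ)sₕ²/nₕ.
East: 485²·(1 − 26/485)·12.19/26 = 104372.19.
West: 1827²·(1 − 274/1827)·22.81/274 = 236202.63.
Central: 11786²·(1 − 828/11786)·30.11/828 = 4.6965414 × 10^6.
Sum = 5.0371162 × 10^6.

5.037 × 10^6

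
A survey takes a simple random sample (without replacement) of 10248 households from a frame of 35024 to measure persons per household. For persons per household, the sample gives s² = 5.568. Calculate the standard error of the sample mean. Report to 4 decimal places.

0.0196

Under SRS without replacement, Var(ȳ) = (1 − f)·s²/n with f = n/N = 10248/35024 = 0.29259936.
Var(ȳ) = (1 − 0.29259936)·5.568/10248 = 0.70740064·5.4332553 × 10^-4 = 3.8434883 × 10^-4.
SE(ȳ) = √(3.8434883 × 10^-4) = 0.0196.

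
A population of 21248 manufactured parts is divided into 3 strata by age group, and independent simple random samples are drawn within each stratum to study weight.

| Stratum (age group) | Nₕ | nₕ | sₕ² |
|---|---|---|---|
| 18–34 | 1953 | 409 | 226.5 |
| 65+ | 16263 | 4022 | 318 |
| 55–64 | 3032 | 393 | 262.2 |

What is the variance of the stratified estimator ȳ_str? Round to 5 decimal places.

0.05039

Var(ȳ_str) = Σₕ Wₕ²(1 − fₕ)sₕ²/nₕ with Wₕ = Nₕ/N, N = 21248.
18–34: Wₕ = 0.09191453; term = 0.09191453²·(1 − 0.20942140)·226.5/409 = 0.0036987785.
65+: Wₕ = 0.76538968; term = 0.76538968²·(1 − 0.24730984)·318/4022 = 0.03486314.
55–64: Wₕ = 0.14269578; term = 0.14269578²·(1 − 0.12961741)·262.2/393 = 0.011824223.
Sum = 0.050386142.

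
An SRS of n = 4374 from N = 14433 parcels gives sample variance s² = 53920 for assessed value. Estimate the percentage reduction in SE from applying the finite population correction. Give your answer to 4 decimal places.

f = n/N = 4374/14433 = 0.30305550.
SE_no-fpc = √(s²/n) = 3.5110382; SE_fpc = √((1−f)s²/n) = 2.9311271.
Ratio = √(1−f) = 0.83483202. Reduction = 100·(1 − 0.83483202) = 16.5168%.

16.5168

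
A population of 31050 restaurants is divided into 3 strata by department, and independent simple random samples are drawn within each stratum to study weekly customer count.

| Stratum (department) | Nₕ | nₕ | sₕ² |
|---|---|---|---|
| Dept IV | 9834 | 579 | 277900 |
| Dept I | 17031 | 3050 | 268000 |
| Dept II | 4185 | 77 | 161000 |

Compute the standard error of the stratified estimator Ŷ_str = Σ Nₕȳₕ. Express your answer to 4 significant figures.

Var(Ŷ_str) = Σₕ Nₕ²(1 − fₕ)sₕ²/nₕ.
Dept IV: 9834²·(1 − 579/9834)·277900/579 = 4.3683418 × 10^10.
Dept I: 17031²·(1 − 3050/17031)·268000/3050 = 2.0922489 × 10^10.
Dept II: 4185²·(1 − 77/4185)·161000/77 = 3.5946867 × 10^10.
Sum = 1.0055277 × 10^11.
SE = √(1.0055277 × 10^11) = 317100.

317100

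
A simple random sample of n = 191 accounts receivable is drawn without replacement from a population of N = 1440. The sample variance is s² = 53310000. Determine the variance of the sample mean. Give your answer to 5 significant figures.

Under SRS without replacement, Var(ȳ) = (1 − f)·s²/n with f = n/N = 191/1440 = 0.13263889.
Var(ȳ) = (1 − 0.13263889)·53310000/191 = 0.86736111·279109.95 = 242089.11.

242090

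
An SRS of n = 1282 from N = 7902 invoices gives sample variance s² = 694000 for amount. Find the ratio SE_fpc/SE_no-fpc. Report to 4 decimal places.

f = n/N = 1282/7902 = 0.16223741.
SE_no-fpc = √(s²/n) = 23.26675; SE_fpc = √((1−f)s²/n) = 21.29591.
Ratio = √(1−f) = 0.91529372.

0.9153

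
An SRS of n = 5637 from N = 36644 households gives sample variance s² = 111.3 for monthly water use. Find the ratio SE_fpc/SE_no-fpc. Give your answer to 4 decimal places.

0.9199

f = n/N = 5637/36644 = 0.15383146.
SE_no-fpc = √(s²/n) = 0.14051528; SE_fpc = √((1−f)s²/n) = 0.12925638.
Ratio = √(1−f) = 0.91987420.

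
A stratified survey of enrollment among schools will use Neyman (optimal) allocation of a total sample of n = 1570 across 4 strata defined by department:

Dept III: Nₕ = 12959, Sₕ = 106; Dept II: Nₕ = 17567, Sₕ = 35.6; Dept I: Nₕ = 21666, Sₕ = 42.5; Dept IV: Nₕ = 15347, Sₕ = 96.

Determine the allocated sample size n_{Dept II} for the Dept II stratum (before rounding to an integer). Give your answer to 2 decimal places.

223.50

Neyman allocation: nₕ = n·NₕSₕ / Σⱼ NⱼSⱼ.
Σ NⱼSⱼ = 12959·106 + 17567·35.6 + 21666·42.5 + 15347·96 = 4.3931562 × 10^6.
n_{Dept II} = 1570·17567·35.6 / (4.3931562 × 10^6) = 223.50.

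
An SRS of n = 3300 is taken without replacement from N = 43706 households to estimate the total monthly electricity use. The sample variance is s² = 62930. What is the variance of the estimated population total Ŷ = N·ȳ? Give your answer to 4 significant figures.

Var(Ŷ) = N²·Var(ȳ) = N²·(1 − n/N)·s²/n.
f = 3300/43706 = 0.07550451; Var(ȳ) = 0.92449549·62930/3300 = 17.629849.
Var(Ŷ) = 43706² · 17.629849 = 3.3676792 × 10^10.

3.368 × 10^10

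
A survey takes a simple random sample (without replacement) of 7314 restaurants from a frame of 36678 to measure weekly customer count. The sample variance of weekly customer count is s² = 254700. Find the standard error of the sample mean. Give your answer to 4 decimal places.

5.2801

Under SRS without replacement, Var(ȳ) = (1 − f)·s²/n with f = n/N = 7314/36678 = 0.19941109.
Var(ȳ) = (1 − 0.19941109)·254700/7314 = 0.80058891·34.823626 = 27.879409.
SE(ȳ) = √(27.879409) = 5.2801.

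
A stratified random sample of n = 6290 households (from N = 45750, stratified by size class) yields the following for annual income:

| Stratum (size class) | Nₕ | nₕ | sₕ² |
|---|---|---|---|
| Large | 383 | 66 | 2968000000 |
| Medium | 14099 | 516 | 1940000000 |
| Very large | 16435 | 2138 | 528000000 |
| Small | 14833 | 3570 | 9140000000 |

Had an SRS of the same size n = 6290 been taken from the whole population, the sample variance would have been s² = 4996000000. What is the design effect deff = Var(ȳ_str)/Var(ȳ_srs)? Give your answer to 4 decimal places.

Var(ȳ_str) = Σ Wₕ²(1−fₕ)sₕ²/nₕ with Wₕ = Nₕ/45750:
  Large: (383/45750)²·(1−66/383)·2968000000/66 = 2608.5298
  Medium: (14099/45750)²·(1−516/14099)·1940000000/516 = 343996.36
  Very large: (16435/45750)²·(1−2138/16435)·528000000/2138 = 27724.176
  Small: (14833/45750)²·(1−3570/14833)·9140000000/3570 = 204351.99
  → Var(ȳ_str) = 578681.06.
Var(ȳ_srs) = (1 − 6290/45750)·4996000000/6290 = 685074.44.
deff = 578681.06 / 685074.44 = 0.8447.

0.8447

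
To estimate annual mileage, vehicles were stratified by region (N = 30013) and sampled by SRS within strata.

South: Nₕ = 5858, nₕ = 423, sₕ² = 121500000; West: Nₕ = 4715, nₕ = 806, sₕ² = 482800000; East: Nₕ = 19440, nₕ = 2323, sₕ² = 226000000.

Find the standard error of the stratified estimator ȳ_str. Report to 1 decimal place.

241.6

Var(ȳ_str) = Σₕ Wₕ²(1 − fₕ)sₕ²/nₕ with Wₕ = Nₕ/N, N = 30013.
South: Wₕ = 0.19518209; term = 0.19518209²·(1 − 0.07220895)·121500000/423 = 10152.337.
West: Wₕ = 0.15709859; term = 0.15709859²·(1 − 0.17094380)·482800000/806 = 12256.339.
East: Wₕ = 0.64771932; term = 0.64771932²·(1 − 0.11949588)·226000000/2323 = 35938.862.
Sum = 58347.538.
SE = √(58347.538) = 241.6.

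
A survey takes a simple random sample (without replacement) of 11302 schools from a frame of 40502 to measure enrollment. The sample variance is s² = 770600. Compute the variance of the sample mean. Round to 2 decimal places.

49.16

Under SRS without replacement, Var(ȳ) = (1 − f)·s²/n with f = n/N = 11302/40502 = 0.27904795.
Var(ȳ) = (1 − 0.27904795)·770600/11302 = 0.72095205·68.182623 = 49.156402.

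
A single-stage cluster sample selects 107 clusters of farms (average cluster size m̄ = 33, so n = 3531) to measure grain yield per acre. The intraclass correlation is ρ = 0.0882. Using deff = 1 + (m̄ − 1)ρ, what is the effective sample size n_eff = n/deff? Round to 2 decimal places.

923.77

deff = 1 + (33 − 1)·0.0882 = 1 + 2.8224 = 3.8224.
n_eff = 3531 / 3.8224 = 923.77.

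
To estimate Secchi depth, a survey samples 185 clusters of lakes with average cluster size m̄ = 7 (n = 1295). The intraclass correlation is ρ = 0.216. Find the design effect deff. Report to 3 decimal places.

2.296

deff = 1 + (7 − 1)·0.216 = 1 + 1.296 = 2.296.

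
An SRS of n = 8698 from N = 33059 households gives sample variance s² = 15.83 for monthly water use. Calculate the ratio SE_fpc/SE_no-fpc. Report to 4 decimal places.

f = n/N = 8698/33059 = 0.26310536.
SE_no-fpc = √(s²/n) = 0.042660973; SE_fpc = √((1−f)s²/n) = 0.036621275.
Ratio = √(1−f) = 0.85842568.

0.8584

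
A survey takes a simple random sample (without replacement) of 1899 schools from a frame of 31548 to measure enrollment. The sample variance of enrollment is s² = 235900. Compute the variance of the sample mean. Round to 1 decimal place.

Under SRS without replacement, Var(ȳ) = (1 − f)·s²/n with f = n/N = 1899/31548 = 0.06019399.
Var(ȳ) = (1 − 0.06019399)·235900/1899 = 0.93980601·124.22328 = 116.74578.

116.7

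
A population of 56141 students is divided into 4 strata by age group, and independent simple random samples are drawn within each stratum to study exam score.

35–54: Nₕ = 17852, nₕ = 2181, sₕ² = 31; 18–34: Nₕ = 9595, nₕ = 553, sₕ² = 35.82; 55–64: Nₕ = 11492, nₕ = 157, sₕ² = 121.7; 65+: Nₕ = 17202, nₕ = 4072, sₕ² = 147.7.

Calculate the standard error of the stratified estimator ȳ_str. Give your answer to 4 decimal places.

0.1941

Var(ȳ_str) = Σₕ Wₕ²(1 − fₕ)sₕ²/nₕ with Wₕ = Nₕ/N, N = 56141.
35–54: Wₕ = 0.31798507; term = 0.31798507²·(1 − 0.12217119)·31/2181 = 0.0012616222.
18–34: Wₕ = 0.17090896; term = 0.17090896²·(1 − 0.05763418)·35.82/553 = 0.001782993.
55–64: Wₕ = 0.20469888; term = 0.20469888²·(1 − 0.01366168)·121.7/157 = 0.0320367.
65+: Wₕ = 0.30640708; term = 0.30640708²·(1 − 0.23671666)·147.7/4072 = 0.0025992982.
Sum = 0.037680613.
SE = √(0.037680613) = 0.1941.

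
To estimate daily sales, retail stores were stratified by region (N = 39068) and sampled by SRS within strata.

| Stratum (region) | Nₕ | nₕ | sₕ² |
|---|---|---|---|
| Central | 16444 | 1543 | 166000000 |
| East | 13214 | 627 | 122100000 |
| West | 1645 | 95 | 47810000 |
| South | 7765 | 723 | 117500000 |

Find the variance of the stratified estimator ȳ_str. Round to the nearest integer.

45155

Var(ȳ_str) = Σₕ Wₕ²(1 − fₕ)sₕ²/nₕ with Wₕ = Nₕ/N, N = 39068.
Central: Wₕ = 0.42090714; term = 0.42090714²·(1 − 0.09383362)·166000000/1543 = 17271.207.
East: Wₕ = 0.33823078; term = 0.33823078²·(1 − 0.04744967)·122100000/627 = 21220.827.
West: Wₕ = 0.04210607; term = 0.04210607²·(1 − 0.05775076)·47810000/95 = 840.71807.
South: Wₕ = 0.19875602; term = 0.19875602²·(1 − 0.09311011)·117500000/723 = 5822.3015.
Sum = 45155.054.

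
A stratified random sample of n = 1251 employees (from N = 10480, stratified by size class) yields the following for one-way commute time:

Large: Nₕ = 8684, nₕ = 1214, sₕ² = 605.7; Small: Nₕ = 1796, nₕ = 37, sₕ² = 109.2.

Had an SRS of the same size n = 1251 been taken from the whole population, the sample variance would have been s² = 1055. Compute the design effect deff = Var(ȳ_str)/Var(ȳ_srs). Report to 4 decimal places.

Var(ȳ_str) = Σ Wₕ²(1−fₕ)sₕ²/nₕ with Wₕ = Nₕ/10480:
  Large: (8684/10480)²·(1−1214/8684)·605.7/1214 = 0.29468412
  Small: (1796/10480)²·(1−37/1796)·109.2/37 = 0.084892734
  → Var(ȳ_str) = 0.37957685.
Var(ȳ_srs) = (1 − 1251/10480)·1055/1251 = 0.7426574.
deff = 0.37957685 / 0.7426574 = 0.5111.

0.5111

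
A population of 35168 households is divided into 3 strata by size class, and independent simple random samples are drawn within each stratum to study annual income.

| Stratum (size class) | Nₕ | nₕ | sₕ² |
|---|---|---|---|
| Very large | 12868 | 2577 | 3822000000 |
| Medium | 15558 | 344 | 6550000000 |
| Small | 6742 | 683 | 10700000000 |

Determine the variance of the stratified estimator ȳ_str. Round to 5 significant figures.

4.3203 × 10^6

Var(ȳ_str) = Σₕ Wₕ²(1 − fₕ)sₕ²/nₕ with Wₕ = Nₕ/N, N = 35168.
Very large: Wₕ = 0.36590082; term = 0.36590082²·(1 − 0.20026422)·3822000000/2577 = 158799.65.
Medium: Wₕ = 0.44239081; term = 0.44239081²·(1 − 0.02211081)·6550000000/344 = 3.6440531 × 10^6.
Small: Wₕ = 0.19170837; term = 0.19170837²·(1 − 0.10130525)·10700000000/683 = 517436.94.
Sum = 4.3202897 × 10^6.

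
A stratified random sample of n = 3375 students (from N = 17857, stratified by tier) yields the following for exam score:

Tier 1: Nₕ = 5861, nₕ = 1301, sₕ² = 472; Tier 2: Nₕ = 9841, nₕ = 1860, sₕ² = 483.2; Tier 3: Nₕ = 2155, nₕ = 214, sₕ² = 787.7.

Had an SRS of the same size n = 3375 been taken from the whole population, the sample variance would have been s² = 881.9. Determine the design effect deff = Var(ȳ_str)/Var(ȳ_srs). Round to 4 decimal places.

0.6733

Var(ȳ_str) = Σ Wₕ²(1−fₕ)sₕ²/nₕ with Wₕ = Nₕ/17857:
  Tier 1: (5861/17857)²·(1−1301/5861)·472/1301 = 0.030407749
  Tier 2: (9841/17857)²·(1−1860/9841)·483.2/1860 = 0.063987262
  Tier 3: (2155/17857)²·(1−214/2155)·787.7/214 = 0.04828396
  → Var(ȳ_str) = 0.14267897.
Var(ȳ_srs) = (1 − 3375/17857)·881.9/3375 = 0.21191691.
deff = 0.14267897 / 0.21191691 = 0.6733.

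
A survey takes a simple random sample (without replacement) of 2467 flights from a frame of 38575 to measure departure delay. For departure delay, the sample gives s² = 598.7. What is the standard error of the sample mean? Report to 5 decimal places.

0.47662

Under SRS without replacement, Var(ȳ) = (1 − f)·s²/n with f = n/N = 2467/38575 = 0.06395334.
Var(ȳ) = (1 − 0.06395334)·598.7/2467 = 0.93604666·0.24268342 = 0.22716301.
SE(ȳ) = √(0.22716301) = 0.47662.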